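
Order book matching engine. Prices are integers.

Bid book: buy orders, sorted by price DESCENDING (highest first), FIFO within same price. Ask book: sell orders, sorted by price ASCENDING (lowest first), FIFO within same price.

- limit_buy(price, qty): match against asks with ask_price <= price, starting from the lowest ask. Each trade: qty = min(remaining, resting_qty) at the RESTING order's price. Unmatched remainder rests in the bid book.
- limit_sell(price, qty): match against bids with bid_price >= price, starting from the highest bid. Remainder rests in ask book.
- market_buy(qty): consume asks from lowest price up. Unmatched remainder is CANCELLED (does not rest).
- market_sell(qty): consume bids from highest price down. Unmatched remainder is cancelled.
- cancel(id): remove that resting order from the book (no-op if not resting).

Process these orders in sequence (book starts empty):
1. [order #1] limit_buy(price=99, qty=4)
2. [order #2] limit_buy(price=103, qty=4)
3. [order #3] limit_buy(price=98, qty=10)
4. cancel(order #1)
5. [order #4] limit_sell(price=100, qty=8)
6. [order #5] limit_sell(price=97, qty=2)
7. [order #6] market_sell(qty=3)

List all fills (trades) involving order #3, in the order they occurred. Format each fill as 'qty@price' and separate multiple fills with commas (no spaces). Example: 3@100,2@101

Answer: 2@98,3@98

Derivation:
After op 1 [order #1] limit_buy(price=99, qty=4): fills=none; bids=[#1:4@99] asks=[-]
After op 2 [order #2] limit_buy(price=103, qty=4): fills=none; bids=[#2:4@103 #1:4@99] asks=[-]
After op 3 [order #3] limit_buy(price=98, qty=10): fills=none; bids=[#2:4@103 #1:4@99 #3:10@98] asks=[-]
After op 4 cancel(order #1): fills=none; bids=[#2:4@103 #3:10@98] asks=[-]
After op 5 [order #4] limit_sell(price=100, qty=8): fills=#2x#4:4@103; bids=[#3:10@98] asks=[#4:4@100]
After op 6 [order #5] limit_sell(price=97, qty=2): fills=#3x#5:2@98; bids=[#3:8@98] asks=[#4:4@100]
After op 7 [order #6] market_sell(qty=3): fills=#3x#6:3@98; bids=[#3:5@98] asks=[#4:4@100]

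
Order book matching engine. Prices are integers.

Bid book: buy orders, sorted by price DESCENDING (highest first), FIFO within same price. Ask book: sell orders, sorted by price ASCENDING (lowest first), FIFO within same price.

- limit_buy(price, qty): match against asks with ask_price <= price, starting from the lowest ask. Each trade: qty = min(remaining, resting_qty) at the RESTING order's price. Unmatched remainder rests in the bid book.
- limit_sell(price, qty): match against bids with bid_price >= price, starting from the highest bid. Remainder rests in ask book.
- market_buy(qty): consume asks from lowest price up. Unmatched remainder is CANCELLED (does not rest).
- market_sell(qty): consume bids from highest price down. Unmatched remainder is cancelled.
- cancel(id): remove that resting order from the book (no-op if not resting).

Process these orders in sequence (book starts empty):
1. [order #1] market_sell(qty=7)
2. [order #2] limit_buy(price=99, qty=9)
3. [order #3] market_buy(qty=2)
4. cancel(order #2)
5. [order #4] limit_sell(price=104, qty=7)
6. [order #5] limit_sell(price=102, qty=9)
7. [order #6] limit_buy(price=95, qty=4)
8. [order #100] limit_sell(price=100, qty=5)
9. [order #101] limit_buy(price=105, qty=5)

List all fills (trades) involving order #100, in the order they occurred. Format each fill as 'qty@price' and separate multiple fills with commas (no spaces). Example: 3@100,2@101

After op 1 [order #1] market_sell(qty=7): fills=none; bids=[-] asks=[-]
After op 2 [order #2] limit_buy(price=99, qty=9): fills=none; bids=[#2:9@99] asks=[-]
After op 3 [order #3] market_buy(qty=2): fills=none; bids=[#2:9@99] asks=[-]
After op 4 cancel(order #2): fills=none; bids=[-] asks=[-]
After op 5 [order #4] limit_sell(price=104, qty=7): fills=none; bids=[-] asks=[#4:7@104]
After op 6 [order #5] limit_sell(price=102, qty=9): fills=none; bids=[-] asks=[#5:9@102 #4:7@104]
After op 7 [order #6] limit_buy(price=95, qty=4): fills=none; bids=[#6:4@95] asks=[#5:9@102 #4:7@104]
After op 8 [order #100] limit_sell(price=100, qty=5): fills=none; bids=[#6:4@95] asks=[#100:5@100 #5:9@102 #4:7@104]
After op 9 [order #101] limit_buy(price=105, qty=5): fills=#101x#100:5@100; bids=[#6:4@95] asks=[#5:9@102 #4:7@104]

Answer: 5@100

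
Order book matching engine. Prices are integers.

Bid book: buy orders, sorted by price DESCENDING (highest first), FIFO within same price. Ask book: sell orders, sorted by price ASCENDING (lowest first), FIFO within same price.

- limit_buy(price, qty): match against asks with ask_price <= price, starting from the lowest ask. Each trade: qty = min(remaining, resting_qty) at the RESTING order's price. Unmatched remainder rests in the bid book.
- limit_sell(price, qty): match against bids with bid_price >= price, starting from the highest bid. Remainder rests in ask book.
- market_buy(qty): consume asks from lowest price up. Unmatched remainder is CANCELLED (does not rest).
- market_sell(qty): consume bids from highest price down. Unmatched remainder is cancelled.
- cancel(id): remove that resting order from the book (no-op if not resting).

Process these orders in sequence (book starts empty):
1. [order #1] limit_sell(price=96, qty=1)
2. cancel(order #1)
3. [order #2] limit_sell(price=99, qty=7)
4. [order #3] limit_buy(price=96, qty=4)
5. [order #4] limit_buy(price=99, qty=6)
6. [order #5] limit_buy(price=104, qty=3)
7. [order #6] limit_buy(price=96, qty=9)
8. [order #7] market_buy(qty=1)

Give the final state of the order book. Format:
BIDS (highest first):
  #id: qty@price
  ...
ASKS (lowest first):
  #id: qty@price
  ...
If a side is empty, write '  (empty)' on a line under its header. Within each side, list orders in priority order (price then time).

Answer: BIDS (highest first):
  #5: 2@104
  #3: 4@96
  #6: 9@96
ASKS (lowest first):
  (empty)

Derivation:
After op 1 [order #1] limit_sell(price=96, qty=1): fills=none; bids=[-] asks=[#1:1@96]
After op 2 cancel(order #1): fills=none; bids=[-] asks=[-]
After op 3 [order #2] limit_sell(price=99, qty=7): fills=none; bids=[-] asks=[#2:7@99]
After op 4 [order #3] limit_buy(price=96, qty=4): fills=none; bids=[#3:4@96] asks=[#2:7@99]
After op 5 [order #4] limit_buy(price=99, qty=6): fills=#4x#2:6@99; bids=[#3:4@96] asks=[#2:1@99]
After op 6 [order #5] limit_buy(price=104, qty=3): fills=#5x#2:1@99; bids=[#5:2@104 #3:4@96] asks=[-]
After op 7 [order #6] limit_buy(price=96, qty=9): fills=none; bids=[#5:2@104 #3:4@96 #6:9@96] asks=[-]
After op 8 [order #7] market_buy(qty=1): fills=none; bids=[#5:2@104 #3:4@96 #6:9@96] asks=[-]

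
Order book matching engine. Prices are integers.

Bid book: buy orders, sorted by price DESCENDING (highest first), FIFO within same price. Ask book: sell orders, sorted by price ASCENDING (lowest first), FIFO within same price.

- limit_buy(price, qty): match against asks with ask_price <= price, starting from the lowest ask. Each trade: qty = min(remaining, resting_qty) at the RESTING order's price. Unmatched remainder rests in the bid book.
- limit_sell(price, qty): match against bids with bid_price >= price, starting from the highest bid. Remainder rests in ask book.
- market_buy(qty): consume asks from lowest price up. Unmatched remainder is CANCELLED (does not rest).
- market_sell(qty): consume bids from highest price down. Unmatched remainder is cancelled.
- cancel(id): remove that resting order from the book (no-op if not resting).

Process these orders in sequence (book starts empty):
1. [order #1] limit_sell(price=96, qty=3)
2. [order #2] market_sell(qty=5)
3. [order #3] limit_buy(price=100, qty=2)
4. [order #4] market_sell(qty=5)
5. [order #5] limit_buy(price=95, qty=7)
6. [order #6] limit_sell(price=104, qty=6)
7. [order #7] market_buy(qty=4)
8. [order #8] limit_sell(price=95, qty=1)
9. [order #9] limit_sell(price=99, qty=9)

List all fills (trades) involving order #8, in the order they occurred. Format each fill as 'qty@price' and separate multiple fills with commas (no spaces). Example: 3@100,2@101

After op 1 [order #1] limit_sell(price=96, qty=3): fills=none; bids=[-] asks=[#1:3@96]
After op 2 [order #2] market_sell(qty=5): fills=none; bids=[-] asks=[#1:3@96]
After op 3 [order #3] limit_buy(price=100, qty=2): fills=#3x#1:2@96; bids=[-] asks=[#1:1@96]
After op 4 [order #4] market_sell(qty=5): fills=none; bids=[-] asks=[#1:1@96]
After op 5 [order #5] limit_buy(price=95, qty=7): fills=none; bids=[#5:7@95] asks=[#1:1@96]
After op 6 [order #6] limit_sell(price=104, qty=6): fills=none; bids=[#5:7@95] asks=[#1:1@96 #6:6@104]
After op 7 [order #7] market_buy(qty=4): fills=#7x#1:1@96 #7x#6:3@104; bids=[#5:7@95] asks=[#6:3@104]
After op 8 [order #8] limit_sell(price=95, qty=1): fills=#5x#8:1@95; bids=[#5:6@95] asks=[#6:3@104]
After op 9 [order #9] limit_sell(price=99, qty=9): fills=none; bids=[#5:6@95] asks=[#9:9@99 #6:3@104]

Answer: 1@95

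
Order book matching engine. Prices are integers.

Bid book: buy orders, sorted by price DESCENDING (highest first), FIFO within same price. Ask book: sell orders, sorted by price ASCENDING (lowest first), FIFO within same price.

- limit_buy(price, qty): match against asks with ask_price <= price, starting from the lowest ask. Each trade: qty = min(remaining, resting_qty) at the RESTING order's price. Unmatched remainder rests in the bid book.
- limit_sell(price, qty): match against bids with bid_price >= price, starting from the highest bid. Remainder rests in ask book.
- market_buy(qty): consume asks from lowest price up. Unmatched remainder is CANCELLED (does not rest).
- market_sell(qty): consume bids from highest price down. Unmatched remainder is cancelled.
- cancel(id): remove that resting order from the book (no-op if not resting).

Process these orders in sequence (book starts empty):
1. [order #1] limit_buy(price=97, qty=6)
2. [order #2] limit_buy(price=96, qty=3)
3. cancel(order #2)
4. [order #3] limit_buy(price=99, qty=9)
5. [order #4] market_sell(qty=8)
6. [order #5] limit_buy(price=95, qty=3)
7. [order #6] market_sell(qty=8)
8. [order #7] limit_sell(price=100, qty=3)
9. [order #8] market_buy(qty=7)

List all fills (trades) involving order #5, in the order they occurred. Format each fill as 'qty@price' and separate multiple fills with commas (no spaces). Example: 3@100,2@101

Answer: 1@95

Derivation:
After op 1 [order #1] limit_buy(price=97, qty=6): fills=none; bids=[#1:6@97] asks=[-]
After op 2 [order #2] limit_buy(price=96, qty=3): fills=none; bids=[#1:6@97 #2:3@96] asks=[-]
After op 3 cancel(order #2): fills=none; bids=[#1:6@97] asks=[-]
After op 4 [order #3] limit_buy(price=99, qty=9): fills=none; bids=[#3:9@99 #1:6@97] asks=[-]
After op 5 [order #4] market_sell(qty=8): fills=#3x#4:8@99; bids=[#3:1@99 #1:6@97] asks=[-]
After op 6 [order #5] limit_buy(price=95, qty=3): fills=none; bids=[#3:1@99 #1:6@97 #5:3@95] asks=[-]
After op 7 [order #6] market_sell(qty=8): fills=#3x#6:1@99 #1x#6:6@97 #5x#6:1@95; bids=[#5:2@95] asks=[-]
After op 8 [order #7] limit_sell(price=100, qty=3): fills=none; bids=[#5:2@95] asks=[#7:3@100]
After op 9 [order #8] market_buy(qty=7): fills=#8x#7:3@100; bids=[#5:2@95] asks=[-]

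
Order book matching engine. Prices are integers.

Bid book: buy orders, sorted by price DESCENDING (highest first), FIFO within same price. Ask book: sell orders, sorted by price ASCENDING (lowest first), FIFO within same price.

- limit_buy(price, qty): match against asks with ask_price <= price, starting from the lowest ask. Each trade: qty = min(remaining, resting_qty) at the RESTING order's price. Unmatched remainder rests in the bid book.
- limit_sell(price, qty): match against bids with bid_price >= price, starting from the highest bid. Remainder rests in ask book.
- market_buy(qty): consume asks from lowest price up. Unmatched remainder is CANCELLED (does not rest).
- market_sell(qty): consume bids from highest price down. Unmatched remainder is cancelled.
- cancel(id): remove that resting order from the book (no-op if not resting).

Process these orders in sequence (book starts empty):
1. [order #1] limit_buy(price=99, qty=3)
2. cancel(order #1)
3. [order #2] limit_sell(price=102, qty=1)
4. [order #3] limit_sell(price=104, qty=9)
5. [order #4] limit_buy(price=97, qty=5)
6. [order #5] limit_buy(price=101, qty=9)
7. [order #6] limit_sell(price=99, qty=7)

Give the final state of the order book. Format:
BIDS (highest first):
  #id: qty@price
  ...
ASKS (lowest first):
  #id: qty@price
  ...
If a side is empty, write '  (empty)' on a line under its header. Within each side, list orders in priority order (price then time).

Answer: BIDS (highest first):
  #5: 2@101
  #4: 5@97
ASKS (lowest first):
  #2: 1@102
  #3: 9@104

Derivation:
After op 1 [order #1] limit_buy(price=99, qty=3): fills=none; bids=[#1:3@99] asks=[-]
After op 2 cancel(order #1): fills=none; bids=[-] asks=[-]
After op 3 [order #2] limit_sell(price=102, qty=1): fills=none; bids=[-] asks=[#2:1@102]
After op 4 [order #3] limit_sell(price=104, qty=9): fills=none; bids=[-] asks=[#2:1@102 #3:9@104]
After op 5 [order #4] limit_buy(price=97, qty=5): fills=none; bids=[#4:5@97] asks=[#2:1@102 #3:9@104]
After op 6 [order #5] limit_buy(price=101, qty=9): fills=none; bids=[#5:9@101 #4:5@97] asks=[#2:1@102 #3:9@104]
After op 7 [order #6] limit_sell(price=99, qty=7): fills=#5x#6:7@101; bids=[#5:2@101 #4:5@97] asks=[#2:1@102 #3:9@104]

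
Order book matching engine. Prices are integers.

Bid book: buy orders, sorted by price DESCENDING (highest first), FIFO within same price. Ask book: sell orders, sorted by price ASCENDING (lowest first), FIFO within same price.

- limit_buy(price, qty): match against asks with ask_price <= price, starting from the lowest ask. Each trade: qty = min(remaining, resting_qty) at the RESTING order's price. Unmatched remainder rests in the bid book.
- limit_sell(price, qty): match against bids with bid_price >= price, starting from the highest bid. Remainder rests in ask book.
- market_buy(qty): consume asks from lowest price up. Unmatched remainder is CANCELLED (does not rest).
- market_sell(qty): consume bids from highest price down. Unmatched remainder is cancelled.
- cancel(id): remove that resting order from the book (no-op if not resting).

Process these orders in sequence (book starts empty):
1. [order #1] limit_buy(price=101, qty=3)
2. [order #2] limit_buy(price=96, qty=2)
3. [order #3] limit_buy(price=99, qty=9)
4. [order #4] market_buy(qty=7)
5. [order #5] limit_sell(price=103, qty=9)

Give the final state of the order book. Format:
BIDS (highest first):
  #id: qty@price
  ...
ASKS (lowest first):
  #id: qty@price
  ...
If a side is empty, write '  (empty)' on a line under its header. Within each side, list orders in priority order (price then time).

Answer: BIDS (highest first):
  #1: 3@101
  #3: 9@99
  #2: 2@96
ASKS (lowest first):
  #5: 9@103

Derivation:
After op 1 [order #1] limit_buy(price=101, qty=3): fills=none; bids=[#1:3@101] asks=[-]
After op 2 [order #2] limit_buy(price=96, qty=2): fills=none; bids=[#1:3@101 #2:2@96] asks=[-]
After op 3 [order #3] limit_buy(price=99, qty=9): fills=none; bids=[#1:3@101 #3:9@99 #2:2@96] asks=[-]
After op 4 [order #4] market_buy(qty=7): fills=none; bids=[#1:3@101 #3:9@99 #2:2@96] asks=[-]
After op 5 [order #5] limit_sell(price=103, qty=9): fills=none; bids=[#1:3@101 #3:9@99 #2:2@96] asks=[#5:9@103]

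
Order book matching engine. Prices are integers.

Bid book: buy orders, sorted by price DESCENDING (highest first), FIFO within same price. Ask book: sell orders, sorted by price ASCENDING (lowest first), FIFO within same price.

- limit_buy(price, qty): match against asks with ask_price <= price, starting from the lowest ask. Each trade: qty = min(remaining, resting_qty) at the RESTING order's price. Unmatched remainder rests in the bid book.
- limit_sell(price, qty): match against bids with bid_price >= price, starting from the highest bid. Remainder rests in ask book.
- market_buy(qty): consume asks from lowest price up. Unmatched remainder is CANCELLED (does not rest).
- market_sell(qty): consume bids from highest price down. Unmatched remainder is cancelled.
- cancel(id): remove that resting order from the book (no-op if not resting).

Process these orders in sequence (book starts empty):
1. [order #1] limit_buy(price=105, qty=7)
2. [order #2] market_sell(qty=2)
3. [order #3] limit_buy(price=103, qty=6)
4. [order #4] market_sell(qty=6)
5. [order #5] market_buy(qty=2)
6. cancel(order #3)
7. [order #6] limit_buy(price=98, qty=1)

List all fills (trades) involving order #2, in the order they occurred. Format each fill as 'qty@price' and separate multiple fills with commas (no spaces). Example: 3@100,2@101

Answer: 2@105

Derivation:
After op 1 [order #1] limit_buy(price=105, qty=7): fills=none; bids=[#1:7@105] asks=[-]
After op 2 [order #2] market_sell(qty=2): fills=#1x#2:2@105; bids=[#1:5@105] asks=[-]
After op 3 [order #3] limit_buy(price=103, qty=6): fills=none; bids=[#1:5@105 #3:6@103] asks=[-]
After op 4 [order #4] market_sell(qty=6): fills=#1x#4:5@105 #3x#4:1@103; bids=[#3:5@103] asks=[-]
After op 5 [order #5] market_buy(qty=2): fills=none; bids=[#3:5@103] asks=[-]
After op 6 cancel(order #3): fills=none; bids=[-] asks=[-]
After op 7 [order #6] limit_buy(price=98, qty=1): fills=none; bids=[#6:1@98] asks=[-]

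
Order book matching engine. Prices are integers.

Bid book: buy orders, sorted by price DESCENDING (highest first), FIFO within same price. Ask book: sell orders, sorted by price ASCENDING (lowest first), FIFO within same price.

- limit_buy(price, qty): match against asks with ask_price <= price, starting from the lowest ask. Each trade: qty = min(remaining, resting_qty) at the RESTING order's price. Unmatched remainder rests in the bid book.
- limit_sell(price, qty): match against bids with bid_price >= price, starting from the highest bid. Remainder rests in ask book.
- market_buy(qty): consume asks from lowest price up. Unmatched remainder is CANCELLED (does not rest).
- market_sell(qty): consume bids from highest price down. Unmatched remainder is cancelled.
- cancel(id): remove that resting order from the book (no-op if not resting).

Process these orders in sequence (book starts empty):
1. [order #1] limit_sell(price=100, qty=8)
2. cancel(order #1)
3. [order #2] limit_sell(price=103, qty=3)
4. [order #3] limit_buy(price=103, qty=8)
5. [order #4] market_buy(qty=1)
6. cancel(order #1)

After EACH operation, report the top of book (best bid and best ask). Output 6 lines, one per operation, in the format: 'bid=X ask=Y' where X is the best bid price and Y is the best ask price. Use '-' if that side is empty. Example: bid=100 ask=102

After op 1 [order #1] limit_sell(price=100, qty=8): fills=none; bids=[-] asks=[#1:8@100]
After op 2 cancel(order #1): fills=none; bids=[-] asks=[-]
After op 3 [order #2] limit_sell(price=103, qty=3): fills=none; bids=[-] asks=[#2:3@103]
After op 4 [order #3] limit_buy(price=103, qty=8): fills=#3x#2:3@103; bids=[#3:5@103] asks=[-]
After op 5 [order #4] market_buy(qty=1): fills=none; bids=[#3:5@103] asks=[-]
After op 6 cancel(order #1): fills=none; bids=[#3:5@103] asks=[-]

Answer: bid=- ask=100
bid=- ask=-
bid=- ask=103
bid=103 ask=-
bid=103 ask=-
bid=103 ask=-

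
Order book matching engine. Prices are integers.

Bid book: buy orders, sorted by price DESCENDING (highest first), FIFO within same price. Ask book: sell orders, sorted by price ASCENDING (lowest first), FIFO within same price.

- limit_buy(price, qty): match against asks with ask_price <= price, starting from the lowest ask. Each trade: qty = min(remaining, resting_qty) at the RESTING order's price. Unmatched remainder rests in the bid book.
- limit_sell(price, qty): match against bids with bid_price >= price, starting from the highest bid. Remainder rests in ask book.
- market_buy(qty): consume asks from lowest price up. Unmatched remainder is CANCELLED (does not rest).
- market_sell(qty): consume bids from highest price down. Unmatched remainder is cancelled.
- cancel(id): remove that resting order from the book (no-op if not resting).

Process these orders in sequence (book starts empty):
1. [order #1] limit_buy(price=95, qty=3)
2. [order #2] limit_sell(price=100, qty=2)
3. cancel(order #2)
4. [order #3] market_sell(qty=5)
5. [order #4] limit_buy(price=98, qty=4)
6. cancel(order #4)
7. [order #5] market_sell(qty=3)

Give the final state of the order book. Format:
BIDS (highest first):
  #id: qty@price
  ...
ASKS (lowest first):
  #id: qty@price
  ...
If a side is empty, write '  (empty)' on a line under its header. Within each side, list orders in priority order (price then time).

After op 1 [order #1] limit_buy(price=95, qty=3): fills=none; bids=[#1:3@95] asks=[-]
After op 2 [order #2] limit_sell(price=100, qty=2): fills=none; bids=[#1:3@95] asks=[#2:2@100]
After op 3 cancel(order #2): fills=none; bids=[#1:3@95] asks=[-]
After op 4 [order #3] market_sell(qty=5): fills=#1x#3:3@95; bids=[-] asks=[-]
After op 5 [order #4] limit_buy(price=98, qty=4): fills=none; bids=[#4:4@98] asks=[-]
After op 6 cancel(order #4): fills=none; bids=[-] asks=[-]
After op 7 [order #5] market_sell(qty=3): fills=none; bids=[-] asks=[-]

Answer: BIDS (highest first):
  (empty)
ASKS (lowest first):
  (empty)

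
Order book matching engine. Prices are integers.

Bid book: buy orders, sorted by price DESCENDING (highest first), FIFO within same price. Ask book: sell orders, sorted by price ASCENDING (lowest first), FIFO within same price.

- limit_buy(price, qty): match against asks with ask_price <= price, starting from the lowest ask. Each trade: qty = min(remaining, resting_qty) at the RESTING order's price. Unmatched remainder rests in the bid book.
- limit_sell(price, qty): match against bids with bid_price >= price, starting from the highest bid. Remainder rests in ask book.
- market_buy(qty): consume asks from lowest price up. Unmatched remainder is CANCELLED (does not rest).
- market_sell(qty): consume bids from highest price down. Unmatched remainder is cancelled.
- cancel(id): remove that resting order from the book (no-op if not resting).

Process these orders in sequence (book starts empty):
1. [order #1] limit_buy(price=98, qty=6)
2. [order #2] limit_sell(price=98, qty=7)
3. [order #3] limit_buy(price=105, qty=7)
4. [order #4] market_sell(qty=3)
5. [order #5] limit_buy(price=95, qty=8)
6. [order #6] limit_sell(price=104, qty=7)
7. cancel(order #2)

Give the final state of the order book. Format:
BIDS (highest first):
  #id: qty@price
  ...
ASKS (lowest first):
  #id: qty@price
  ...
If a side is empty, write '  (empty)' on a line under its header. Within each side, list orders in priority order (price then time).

After op 1 [order #1] limit_buy(price=98, qty=6): fills=none; bids=[#1:6@98] asks=[-]
After op 2 [order #2] limit_sell(price=98, qty=7): fills=#1x#2:6@98; bids=[-] asks=[#2:1@98]
After op 3 [order #3] limit_buy(price=105, qty=7): fills=#3x#2:1@98; bids=[#3:6@105] asks=[-]
After op 4 [order #4] market_sell(qty=3): fills=#3x#4:3@105; bids=[#3:3@105] asks=[-]
After op 5 [order #5] limit_buy(price=95, qty=8): fills=none; bids=[#3:3@105 #5:8@95] asks=[-]
After op 6 [order #6] limit_sell(price=104, qty=7): fills=#3x#6:3@105; bids=[#5:8@95] asks=[#6:4@104]
After op 7 cancel(order #2): fills=none; bids=[#5:8@95] asks=[#6:4@104]

Answer: BIDS (highest first):
  #5: 8@95
ASKS (lowest first):
  #6: 4@104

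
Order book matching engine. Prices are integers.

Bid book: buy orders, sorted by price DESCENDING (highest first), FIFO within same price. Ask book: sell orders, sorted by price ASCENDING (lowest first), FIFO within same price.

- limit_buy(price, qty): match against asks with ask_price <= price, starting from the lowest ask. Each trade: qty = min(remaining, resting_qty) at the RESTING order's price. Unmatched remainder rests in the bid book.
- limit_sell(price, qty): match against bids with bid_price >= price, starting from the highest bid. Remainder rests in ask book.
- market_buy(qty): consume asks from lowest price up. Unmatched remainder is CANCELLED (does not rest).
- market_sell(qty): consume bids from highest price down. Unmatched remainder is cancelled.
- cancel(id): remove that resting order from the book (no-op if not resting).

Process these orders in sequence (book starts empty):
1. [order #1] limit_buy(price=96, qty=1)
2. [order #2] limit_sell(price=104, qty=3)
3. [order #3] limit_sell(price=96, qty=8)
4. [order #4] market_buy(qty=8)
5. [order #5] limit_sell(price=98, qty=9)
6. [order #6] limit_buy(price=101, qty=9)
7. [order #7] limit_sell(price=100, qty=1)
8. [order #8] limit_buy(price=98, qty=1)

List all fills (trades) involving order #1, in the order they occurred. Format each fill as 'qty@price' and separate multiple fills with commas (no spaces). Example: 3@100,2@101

Answer: 1@96

Derivation:
After op 1 [order #1] limit_buy(price=96, qty=1): fills=none; bids=[#1:1@96] asks=[-]
After op 2 [order #2] limit_sell(price=104, qty=3): fills=none; bids=[#1:1@96] asks=[#2:3@104]
After op 3 [order #3] limit_sell(price=96, qty=8): fills=#1x#3:1@96; bids=[-] asks=[#3:7@96 #2:3@104]
After op 4 [order #4] market_buy(qty=8): fills=#4x#3:7@96 #4x#2:1@104; bids=[-] asks=[#2:2@104]
After op 5 [order #5] limit_sell(price=98, qty=9): fills=none; bids=[-] asks=[#5:9@98 #2:2@104]
After op 6 [order #6] limit_buy(price=101, qty=9): fills=#6x#5:9@98; bids=[-] asks=[#2:2@104]
After op 7 [order #7] limit_sell(price=100, qty=1): fills=none; bids=[-] asks=[#7:1@100 #2:2@104]
After op 8 [order #8] limit_buy(price=98, qty=1): fills=none; bids=[#8:1@98] asks=[#7:1@100 #2:2@104]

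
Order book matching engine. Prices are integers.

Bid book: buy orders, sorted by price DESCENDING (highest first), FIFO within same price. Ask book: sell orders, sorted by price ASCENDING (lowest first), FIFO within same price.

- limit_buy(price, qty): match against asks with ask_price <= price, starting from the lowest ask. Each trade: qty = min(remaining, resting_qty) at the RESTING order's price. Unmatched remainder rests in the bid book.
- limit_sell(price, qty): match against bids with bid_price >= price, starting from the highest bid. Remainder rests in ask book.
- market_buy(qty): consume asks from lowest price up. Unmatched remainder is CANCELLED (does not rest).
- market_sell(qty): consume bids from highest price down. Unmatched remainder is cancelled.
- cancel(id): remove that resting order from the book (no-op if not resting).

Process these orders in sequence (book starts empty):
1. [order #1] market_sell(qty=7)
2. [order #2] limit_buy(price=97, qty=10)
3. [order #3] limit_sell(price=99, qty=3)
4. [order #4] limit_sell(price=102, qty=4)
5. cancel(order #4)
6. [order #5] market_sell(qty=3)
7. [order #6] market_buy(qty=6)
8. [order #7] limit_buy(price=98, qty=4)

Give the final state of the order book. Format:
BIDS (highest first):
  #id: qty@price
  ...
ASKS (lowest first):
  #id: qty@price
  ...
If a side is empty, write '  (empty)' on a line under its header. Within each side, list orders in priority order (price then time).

Answer: BIDS (highest first):
  #7: 4@98
  #2: 7@97
ASKS (lowest first):
  (empty)

Derivation:
After op 1 [order #1] market_sell(qty=7): fills=none; bids=[-] asks=[-]
After op 2 [order #2] limit_buy(price=97, qty=10): fills=none; bids=[#2:10@97] asks=[-]
After op 3 [order #3] limit_sell(price=99, qty=3): fills=none; bids=[#2:10@97] asks=[#3:3@99]
After op 4 [order #4] limit_sell(price=102, qty=4): fills=none; bids=[#2:10@97] asks=[#3:3@99 #4:4@102]
After op 5 cancel(order #4): fills=none; bids=[#2:10@97] asks=[#3:3@99]
After op 6 [order #5] market_sell(qty=3): fills=#2x#5:3@97; bids=[#2:7@97] asks=[#3:3@99]
After op 7 [order #6] market_buy(qty=6): fills=#6x#3:3@99; bids=[#2:7@97] asks=[-]
After op 8 [order #7] limit_buy(price=98, qty=4): fills=none; bids=[#7:4@98 #2:7@97] asks=[-]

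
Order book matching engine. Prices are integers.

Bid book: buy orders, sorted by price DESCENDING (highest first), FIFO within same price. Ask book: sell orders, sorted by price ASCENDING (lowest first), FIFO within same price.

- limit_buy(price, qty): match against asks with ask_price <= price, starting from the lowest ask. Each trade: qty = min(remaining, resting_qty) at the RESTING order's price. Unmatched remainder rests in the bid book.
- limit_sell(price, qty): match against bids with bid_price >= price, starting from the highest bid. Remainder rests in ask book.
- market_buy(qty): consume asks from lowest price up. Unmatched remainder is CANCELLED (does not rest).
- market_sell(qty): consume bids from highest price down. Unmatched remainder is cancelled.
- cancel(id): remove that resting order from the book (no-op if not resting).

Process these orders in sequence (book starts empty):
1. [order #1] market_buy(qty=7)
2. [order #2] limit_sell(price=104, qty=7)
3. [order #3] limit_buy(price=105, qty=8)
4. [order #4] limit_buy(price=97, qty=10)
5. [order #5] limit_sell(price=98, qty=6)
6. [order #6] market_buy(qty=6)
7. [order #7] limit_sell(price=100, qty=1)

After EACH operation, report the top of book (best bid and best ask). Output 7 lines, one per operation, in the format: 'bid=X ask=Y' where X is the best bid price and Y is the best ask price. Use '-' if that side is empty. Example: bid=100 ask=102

Answer: bid=- ask=-
bid=- ask=104
bid=105 ask=-
bid=105 ask=-
bid=97 ask=98
bid=97 ask=-
bid=97 ask=100

Derivation:
After op 1 [order #1] market_buy(qty=7): fills=none; bids=[-] asks=[-]
After op 2 [order #2] limit_sell(price=104, qty=7): fills=none; bids=[-] asks=[#2:7@104]
After op 3 [order #3] limit_buy(price=105, qty=8): fills=#3x#2:7@104; bids=[#3:1@105] asks=[-]
After op 4 [order #4] limit_buy(price=97, qty=10): fills=none; bids=[#3:1@105 #4:10@97] asks=[-]
After op 5 [order #5] limit_sell(price=98, qty=6): fills=#3x#5:1@105; bids=[#4:10@97] asks=[#5:5@98]
After op 6 [order #6] market_buy(qty=6): fills=#6x#5:5@98; bids=[#4:10@97] asks=[-]
After op 7 [order #7] limit_sell(price=100, qty=1): fills=none; bids=[#4:10@97] asks=[#7:1@100]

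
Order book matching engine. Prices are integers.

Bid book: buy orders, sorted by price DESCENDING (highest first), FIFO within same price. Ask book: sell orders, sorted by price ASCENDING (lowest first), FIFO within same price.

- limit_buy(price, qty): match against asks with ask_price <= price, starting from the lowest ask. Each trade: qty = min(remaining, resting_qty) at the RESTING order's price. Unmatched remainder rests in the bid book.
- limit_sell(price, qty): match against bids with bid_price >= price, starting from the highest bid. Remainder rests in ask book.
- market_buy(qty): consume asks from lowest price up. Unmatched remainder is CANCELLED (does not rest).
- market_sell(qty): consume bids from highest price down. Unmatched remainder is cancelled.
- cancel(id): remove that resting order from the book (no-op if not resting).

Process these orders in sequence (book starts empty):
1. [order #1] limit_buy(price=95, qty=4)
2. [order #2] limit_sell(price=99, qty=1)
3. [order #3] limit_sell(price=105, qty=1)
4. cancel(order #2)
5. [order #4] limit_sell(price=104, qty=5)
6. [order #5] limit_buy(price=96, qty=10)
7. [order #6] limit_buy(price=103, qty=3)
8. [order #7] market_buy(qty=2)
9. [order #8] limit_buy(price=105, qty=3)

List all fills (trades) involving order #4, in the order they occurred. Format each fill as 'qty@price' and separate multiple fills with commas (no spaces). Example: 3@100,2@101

After op 1 [order #1] limit_buy(price=95, qty=4): fills=none; bids=[#1:4@95] asks=[-]
After op 2 [order #2] limit_sell(price=99, qty=1): fills=none; bids=[#1:4@95] asks=[#2:1@99]
After op 3 [order #3] limit_sell(price=105, qty=1): fills=none; bids=[#1:4@95] asks=[#2:1@99 #3:1@105]
After op 4 cancel(order #2): fills=none; bids=[#1:4@95] asks=[#3:1@105]
After op 5 [order #4] limit_sell(price=104, qty=5): fills=none; bids=[#1:4@95] asks=[#4:5@104 #3:1@105]
After op 6 [order #5] limit_buy(price=96, qty=10): fills=none; bids=[#5:10@96 #1:4@95] asks=[#4:5@104 #3:1@105]
After op 7 [order #6] limit_buy(price=103, qty=3): fills=none; bids=[#6:3@103 #5:10@96 #1:4@95] asks=[#4:5@104 #3:1@105]
After op 8 [order #7] market_buy(qty=2): fills=#7x#4:2@104; bids=[#6:3@103 #5:10@96 #1:4@95] asks=[#4:3@104 #3:1@105]
After op 9 [order #8] limit_buy(price=105, qty=3): fills=#8x#4:3@104; bids=[#6:3@103 #5:10@96 #1:4@95] asks=[#3:1@105]

Answer: 2@104,3@104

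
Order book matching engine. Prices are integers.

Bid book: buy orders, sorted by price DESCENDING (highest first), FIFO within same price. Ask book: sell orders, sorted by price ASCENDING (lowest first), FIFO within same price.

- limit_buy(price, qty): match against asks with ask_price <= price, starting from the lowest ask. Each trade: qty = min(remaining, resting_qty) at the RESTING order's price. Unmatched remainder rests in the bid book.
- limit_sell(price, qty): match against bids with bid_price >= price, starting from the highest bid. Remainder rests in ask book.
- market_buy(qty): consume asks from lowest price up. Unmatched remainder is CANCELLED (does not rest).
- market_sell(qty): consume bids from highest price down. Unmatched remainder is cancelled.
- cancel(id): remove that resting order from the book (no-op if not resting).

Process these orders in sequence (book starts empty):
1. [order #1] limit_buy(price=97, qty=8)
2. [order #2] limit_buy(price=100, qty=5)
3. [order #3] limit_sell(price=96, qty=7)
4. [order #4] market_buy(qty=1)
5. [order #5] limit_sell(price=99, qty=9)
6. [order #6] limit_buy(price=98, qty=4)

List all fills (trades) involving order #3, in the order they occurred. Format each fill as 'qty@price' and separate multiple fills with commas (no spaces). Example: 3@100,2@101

After op 1 [order #1] limit_buy(price=97, qty=8): fills=none; bids=[#1:8@97] asks=[-]
After op 2 [order #2] limit_buy(price=100, qty=5): fills=none; bids=[#2:5@100 #1:8@97] asks=[-]
After op 3 [order #3] limit_sell(price=96, qty=7): fills=#2x#3:5@100 #1x#3:2@97; bids=[#1:6@97] asks=[-]
After op 4 [order #4] market_buy(qty=1): fills=none; bids=[#1:6@97] asks=[-]
After op 5 [order #5] limit_sell(price=99, qty=9): fills=none; bids=[#1:6@97] asks=[#5:9@99]
After op 6 [order #6] limit_buy(price=98, qty=4): fills=none; bids=[#6:4@98 #1:6@97] asks=[#5:9@99]

Answer: 5@100,2@97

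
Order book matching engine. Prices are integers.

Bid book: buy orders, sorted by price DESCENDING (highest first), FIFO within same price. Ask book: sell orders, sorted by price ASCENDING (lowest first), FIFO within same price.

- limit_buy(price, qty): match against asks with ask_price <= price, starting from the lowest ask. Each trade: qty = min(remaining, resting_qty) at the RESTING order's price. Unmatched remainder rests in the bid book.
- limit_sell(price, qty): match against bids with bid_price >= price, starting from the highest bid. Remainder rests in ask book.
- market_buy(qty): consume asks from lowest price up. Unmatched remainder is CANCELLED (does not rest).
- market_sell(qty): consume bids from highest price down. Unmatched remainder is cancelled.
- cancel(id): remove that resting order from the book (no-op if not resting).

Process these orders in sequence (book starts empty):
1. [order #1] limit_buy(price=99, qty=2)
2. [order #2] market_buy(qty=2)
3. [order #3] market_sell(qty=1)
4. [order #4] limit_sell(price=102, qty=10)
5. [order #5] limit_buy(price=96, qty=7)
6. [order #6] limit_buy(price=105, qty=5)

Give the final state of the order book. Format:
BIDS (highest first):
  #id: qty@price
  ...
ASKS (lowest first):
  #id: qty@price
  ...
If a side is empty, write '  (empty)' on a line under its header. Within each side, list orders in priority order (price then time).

After op 1 [order #1] limit_buy(price=99, qty=2): fills=none; bids=[#1:2@99] asks=[-]
After op 2 [order #2] market_buy(qty=2): fills=none; bids=[#1:2@99] asks=[-]
After op 3 [order #3] market_sell(qty=1): fills=#1x#3:1@99; bids=[#1:1@99] asks=[-]
After op 4 [order #4] limit_sell(price=102, qty=10): fills=none; bids=[#1:1@99] asks=[#4:10@102]
After op 5 [order #5] limit_buy(price=96, qty=7): fills=none; bids=[#1:1@99 #5:7@96] asks=[#4:10@102]
After op 6 [order #6] limit_buy(price=105, qty=5): fills=#6x#4:5@102; bids=[#1:1@99 #5:7@96] asks=[#4:5@102]

Answer: BIDS (highest first):
  #1: 1@99
  #5: 7@96
ASKS (lowest first):
  #4: 5@102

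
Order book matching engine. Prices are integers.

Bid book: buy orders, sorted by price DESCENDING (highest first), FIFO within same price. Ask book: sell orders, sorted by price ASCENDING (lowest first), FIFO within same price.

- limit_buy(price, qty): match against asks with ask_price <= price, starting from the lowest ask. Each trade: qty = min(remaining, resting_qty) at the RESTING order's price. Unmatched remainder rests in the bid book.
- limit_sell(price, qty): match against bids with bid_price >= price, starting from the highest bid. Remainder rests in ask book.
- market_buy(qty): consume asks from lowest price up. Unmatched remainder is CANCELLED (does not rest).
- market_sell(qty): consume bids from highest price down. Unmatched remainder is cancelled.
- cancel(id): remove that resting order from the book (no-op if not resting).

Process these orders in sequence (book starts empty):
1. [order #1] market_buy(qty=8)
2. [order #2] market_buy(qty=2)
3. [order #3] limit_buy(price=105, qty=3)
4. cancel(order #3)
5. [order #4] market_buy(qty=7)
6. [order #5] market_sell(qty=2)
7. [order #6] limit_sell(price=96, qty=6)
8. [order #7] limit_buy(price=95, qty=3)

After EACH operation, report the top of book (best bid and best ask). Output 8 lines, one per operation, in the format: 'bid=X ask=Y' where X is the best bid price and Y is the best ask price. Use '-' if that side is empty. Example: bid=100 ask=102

After op 1 [order #1] market_buy(qty=8): fills=none; bids=[-] asks=[-]
After op 2 [order #2] market_buy(qty=2): fills=none; bids=[-] asks=[-]
After op 3 [order #3] limit_buy(price=105, qty=3): fills=none; bids=[#3:3@105] asks=[-]
After op 4 cancel(order #3): fills=none; bids=[-] asks=[-]
After op 5 [order #4] market_buy(qty=7): fills=none; bids=[-] asks=[-]
After op 6 [order #5] market_sell(qty=2): fills=none; bids=[-] asks=[-]
After op 7 [order #6] limit_sell(price=96, qty=6): fills=none; bids=[-] asks=[#6:6@96]
After op 8 [order #7] limit_buy(price=95, qty=3): fills=none; bids=[#7:3@95] asks=[#6:6@96]

Answer: bid=- ask=-
bid=- ask=-
bid=105 ask=-
bid=- ask=-
bid=- ask=-
bid=- ask=-
bid=- ask=96
bid=95 ask=96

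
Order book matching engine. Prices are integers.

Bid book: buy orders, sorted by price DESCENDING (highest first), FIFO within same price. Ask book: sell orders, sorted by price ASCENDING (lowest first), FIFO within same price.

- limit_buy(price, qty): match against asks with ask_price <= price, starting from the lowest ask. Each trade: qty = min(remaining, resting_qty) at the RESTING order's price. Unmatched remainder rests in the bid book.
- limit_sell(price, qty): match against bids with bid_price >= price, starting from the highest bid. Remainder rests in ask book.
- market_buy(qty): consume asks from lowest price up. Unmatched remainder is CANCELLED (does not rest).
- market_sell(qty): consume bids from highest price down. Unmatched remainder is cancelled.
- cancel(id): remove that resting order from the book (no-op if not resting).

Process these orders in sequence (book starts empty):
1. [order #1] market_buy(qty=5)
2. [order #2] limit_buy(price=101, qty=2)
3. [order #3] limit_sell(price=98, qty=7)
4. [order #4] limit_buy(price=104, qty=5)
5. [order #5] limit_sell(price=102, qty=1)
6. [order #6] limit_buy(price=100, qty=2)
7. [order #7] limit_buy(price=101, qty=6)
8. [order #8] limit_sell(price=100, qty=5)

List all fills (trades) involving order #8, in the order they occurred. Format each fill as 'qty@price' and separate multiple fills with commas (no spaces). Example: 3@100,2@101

Answer: 5@101

Derivation:
After op 1 [order #1] market_buy(qty=5): fills=none; bids=[-] asks=[-]
After op 2 [order #2] limit_buy(price=101, qty=2): fills=none; bids=[#2:2@101] asks=[-]
After op 3 [order #3] limit_sell(price=98, qty=7): fills=#2x#3:2@101; bids=[-] asks=[#3:5@98]
After op 4 [order #4] limit_buy(price=104, qty=5): fills=#4x#3:5@98; bids=[-] asks=[-]
After op 5 [order #5] limit_sell(price=102, qty=1): fills=none; bids=[-] asks=[#5:1@102]
After op 6 [order #6] limit_buy(price=100, qty=2): fills=none; bids=[#6:2@100] asks=[#5:1@102]
After op 7 [order #7] limit_buy(price=101, qty=6): fills=none; bids=[#7:6@101 #6:2@100] asks=[#5:1@102]
After op 8 [order #8] limit_sell(price=100, qty=5): fills=#7x#8:5@101; bids=[#7:1@101 #6:2@100] asks=[#5:1@102]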